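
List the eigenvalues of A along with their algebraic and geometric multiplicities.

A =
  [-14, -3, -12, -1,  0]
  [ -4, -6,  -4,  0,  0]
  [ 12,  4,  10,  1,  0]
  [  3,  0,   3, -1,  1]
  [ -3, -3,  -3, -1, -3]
λ = -4: alg = 2, geom = 1; λ = -2: alg = 3, geom = 1

Step 1 — factor the characteristic polynomial to read off the algebraic multiplicities:
  χ_A(x) = (x + 2)^3*(x + 4)^2

Step 2 — compute geometric multiplicities via the rank-nullity identity g(λ) = n − rank(A − λI):
  rank(A − (-4)·I) = 4, so dim ker(A − (-4)·I) = n − 4 = 1
  rank(A − (-2)·I) = 4, so dim ker(A − (-2)·I) = n − 4 = 1

Summary:
  λ = -4: algebraic multiplicity = 2, geometric multiplicity = 1
  λ = -2: algebraic multiplicity = 3, geometric multiplicity = 1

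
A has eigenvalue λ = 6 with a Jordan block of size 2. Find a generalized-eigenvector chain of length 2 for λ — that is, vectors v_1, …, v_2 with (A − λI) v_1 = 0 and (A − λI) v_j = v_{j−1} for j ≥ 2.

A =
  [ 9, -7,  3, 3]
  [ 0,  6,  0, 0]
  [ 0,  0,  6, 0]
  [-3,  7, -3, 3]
A Jordan chain for λ = 6 of length 2:
v_1 = (3, 0, 0, -3)ᵀ
v_2 = (1, 0, 0, 0)ᵀ

Let N = A − (6)·I. We want v_2 with N^2 v_2 = 0 but N^1 v_2 ≠ 0; then v_{j-1} := N · v_j for j = 2, …, 2.

Pick v_2 = (1, 0, 0, 0)ᵀ.
Then v_1 = N · v_2 = (3, 0, 0, -3)ᵀ.

Sanity check: (A − (6)·I) v_1 = (0, 0, 0, 0)ᵀ = 0. ✓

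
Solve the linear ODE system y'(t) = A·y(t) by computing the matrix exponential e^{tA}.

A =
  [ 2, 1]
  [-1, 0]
e^{tA} =
  [t*exp(t) + exp(t), t*exp(t)]
  [-t*exp(t), -t*exp(t) + exp(t)]

Strategy: write A = P · J · P⁻¹ where J is a Jordan canonical form, so e^{tA} = P · e^{tJ} · P⁻¹, and e^{tJ} can be computed block-by-block.

A has Jordan form
J =
  [1, 1]
  [0, 1]
(up to reordering of blocks).

Per-block formulas:
  For a 2×2 Jordan block J_2(1): exp(t · J_2(1)) = e^(1t)·(I + t·N), where N is the 2×2 nilpotent shift.

After assembling e^{tJ} and conjugating by P, we get:

e^{tA} =
  [t*exp(t) + exp(t), t*exp(t)]
  [-t*exp(t), -t*exp(t) + exp(t)]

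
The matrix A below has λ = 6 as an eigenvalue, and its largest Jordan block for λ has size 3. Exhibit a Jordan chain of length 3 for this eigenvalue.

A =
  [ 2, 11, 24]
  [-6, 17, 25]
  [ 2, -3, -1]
A Jordan chain for λ = 6 of length 3:
v_1 = (-2, 8, -4)ᵀ
v_2 = (-4, -6, 2)ᵀ
v_3 = (1, 0, 0)ᵀ

Let N = A − (6)·I. We want v_3 with N^3 v_3 = 0 but N^2 v_3 ≠ 0; then v_{j-1} := N · v_j for j = 3, …, 2.

Pick v_3 = (1, 0, 0)ᵀ.
Then v_2 = N · v_3 = (-4, -6, 2)ᵀ.
Then v_1 = N · v_2 = (-2, 8, -4)ᵀ.

Sanity check: (A − (6)·I) v_1 = (0, 0, 0)ᵀ = 0. ✓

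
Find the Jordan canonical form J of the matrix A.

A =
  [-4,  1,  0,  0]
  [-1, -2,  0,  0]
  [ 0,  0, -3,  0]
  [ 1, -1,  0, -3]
J_2(-3) ⊕ J_1(-3) ⊕ J_1(-3)

The characteristic polynomial is
  det(x·I − A) = x^4 + 12*x^3 + 54*x^2 + 108*x + 81 = (x + 3)^4

Eigenvalues and multiplicities (the geometric multiplicity of λ is n − rank(A − λI), which equals the number of Jordan blocks for λ):
  λ = -3: algebraic multiplicity = 4, geometric multiplicity = 3

Determining the block sizes for each eigenvalue:
  λ = -3: 3 blocks summing to 4 forces exactly one block of size 2 and the rest size 1 → block sizes [2, 1, 1]

Assembling the blocks gives a Jordan form
J =
  [-3,  1,  0,  0]
  [ 0, -3,  0,  0]
  [ 0,  0, -3,  0]
  [ 0,  0,  0, -3]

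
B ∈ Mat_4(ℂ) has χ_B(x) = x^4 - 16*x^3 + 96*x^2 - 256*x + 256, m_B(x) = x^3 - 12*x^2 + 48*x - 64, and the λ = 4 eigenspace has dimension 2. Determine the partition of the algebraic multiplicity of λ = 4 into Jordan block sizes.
Block sizes for λ = 4: [3, 1]

Step 1 — from the characteristic polynomial, algebraic multiplicity of λ = 4 is 4. From dim ker(B − (4)·I) = 2, there are exactly 2 Jordan blocks for λ = 4.
Step 2 — from the minimal polynomial, the factor (x − 4)^3 tells us the largest block for λ = 4 has size 3.
Step 3 — with total size 4, 2 blocks, and largest block 3, the block sizes (in nonincreasing order) are [3, 1].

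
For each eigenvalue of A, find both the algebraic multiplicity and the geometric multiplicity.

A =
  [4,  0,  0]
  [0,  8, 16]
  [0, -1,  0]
λ = 4: alg = 3, geom = 2

Step 1 — factor the characteristic polynomial to read off the algebraic multiplicities:
  χ_A(x) = (x - 4)^3

Step 2 — compute geometric multiplicities via the rank-nullity identity g(λ) = n − rank(A − λI):
  rank(A − (4)·I) = 1, so dim ker(A − (4)·I) = n − 1 = 2

Summary:
  λ = 4: algebraic multiplicity = 3, geometric multiplicity = 2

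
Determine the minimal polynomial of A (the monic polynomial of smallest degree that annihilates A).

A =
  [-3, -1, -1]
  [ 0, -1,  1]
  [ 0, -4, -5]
x^3 + 9*x^2 + 27*x + 27

The characteristic polynomial is χ_A(x) = (x + 3)^3, so the eigenvalues are known. The minimal polynomial is
  m_A(x) = Π_λ (x − λ)^{k_λ}
where k_λ is the size of the *largest* Jordan block for λ (equivalently, the smallest k with (A − λI)^k v = 0 for every generalised eigenvector v of λ).

  λ = -3: largest Jordan block has size 3, contributing (x + 3)^3

So m_A(x) = (x + 3)^3 = x^3 + 9*x^2 + 27*x + 27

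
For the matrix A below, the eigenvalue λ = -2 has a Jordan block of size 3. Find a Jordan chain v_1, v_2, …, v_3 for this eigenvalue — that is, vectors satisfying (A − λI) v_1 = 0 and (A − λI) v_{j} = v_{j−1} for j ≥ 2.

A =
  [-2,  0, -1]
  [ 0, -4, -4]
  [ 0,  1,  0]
A Jordan chain for λ = -2 of length 3:
v_1 = (-1, 0, 0)ᵀ
v_2 = (0, -2, 1)ᵀ
v_3 = (0, 1, 0)ᵀ

Let N = A − (-2)·I. We want v_3 with N^3 v_3 = 0 but N^2 v_3 ≠ 0; then v_{j-1} := N · v_j for j = 3, …, 2.

Pick v_3 = (0, 1, 0)ᵀ.
Then v_2 = N · v_3 = (0, -2, 1)ᵀ.
Then v_1 = N · v_2 = (-1, 0, 0)ᵀ.

Sanity check: (A − (-2)·I) v_1 = (0, 0, 0)ᵀ = 0. ✓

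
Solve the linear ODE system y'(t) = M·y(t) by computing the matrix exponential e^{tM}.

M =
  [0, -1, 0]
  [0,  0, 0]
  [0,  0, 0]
e^{tM} =
  [1, -t, 0]
  [0, 1, 0]
  [0, 0, 1]

Strategy: write M = P · J · P⁻¹ where J is a Jordan canonical form, so e^{tM} = P · e^{tJ} · P⁻¹, and e^{tJ} can be computed block-by-block.

M has Jordan form
J =
  [0, 1, 0]
  [0, 0, 0]
  [0, 0, 0]
(up to reordering of blocks).

Per-block formulas:
  For a 2×2 Jordan block J_2(0): exp(t · J_2(0)) = e^(0t)·(I + t·N), where N is the 2×2 nilpotent shift.
  For a 1×1 block at λ = 0: exp(t · [0]) = [e^(0t)].

After assembling e^{tJ} and conjugating by P, we get:

e^{tM} =
  [1, -t, 0]
  [0, 1, 0]
  [0, 0, 1]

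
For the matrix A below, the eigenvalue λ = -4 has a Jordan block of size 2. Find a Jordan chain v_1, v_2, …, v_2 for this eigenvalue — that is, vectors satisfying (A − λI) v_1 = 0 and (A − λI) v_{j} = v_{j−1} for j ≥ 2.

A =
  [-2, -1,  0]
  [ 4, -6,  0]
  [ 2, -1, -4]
A Jordan chain for λ = -4 of length 2:
v_1 = (2, 4, 2)ᵀ
v_2 = (1, 0, 0)ᵀ

Let N = A − (-4)·I. We want v_2 with N^2 v_2 = 0 but N^1 v_2 ≠ 0; then v_{j-1} := N · v_j for j = 2, …, 2.

Pick v_2 = (1, 0, 0)ᵀ.
Then v_1 = N · v_2 = (2, 4, 2)ᵀ.

Sanity check: (A − (-4)·I) v_1 = (0, 0, 0)ᵀ = 0. ✓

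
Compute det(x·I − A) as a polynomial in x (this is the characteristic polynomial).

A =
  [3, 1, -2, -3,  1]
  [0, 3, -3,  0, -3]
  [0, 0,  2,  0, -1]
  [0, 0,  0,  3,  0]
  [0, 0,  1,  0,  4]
x^5 - 15*x^4 + 90*x^3 - 270*x^2 + 405*x - 243

Expanding det(x·I − A) (e.g. by cofactor expansion or by noting that A is similar to its Jordan form J, which has the same characteristic polynomial as A) gives
  χ_A(x) = x^5 - 15*x^4 + 90*x^3 - 270*x^2 + 405*x - 243
which factors as (x - 3)^5. The eigenvalues (with algebraic multiplicities) are λ = 3 with multiplicity 5.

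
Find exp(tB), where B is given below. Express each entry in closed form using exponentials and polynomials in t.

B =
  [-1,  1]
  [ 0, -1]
e^{tB} =
  [exp(-t), t*exp(-t)]
  [0, exp(-t)]

Strategy: write B = P · J · P⁻¹ where J is a Jordan canonical form, so e^{tB} = P · e^{tJ} · P⁻¹, and e^{tJ} can be computed block-by-block.

B has Jordan form
J =
  [-1,  1]
  [ 0, -1]
(up to reordering of blocks).

Per-block formulas:
  For a 2×2 Jordan block J_2(-1): exp(t · J_2(-1)) = e^(-1t)·(I + t·N), where N is the 2×2 nilpotent shift.

After assembling e^{tJ} and conjugating by P, we get:

e^{tB} =
  [exp(-t), t*exp(-t)]
  [0, exp(-t)]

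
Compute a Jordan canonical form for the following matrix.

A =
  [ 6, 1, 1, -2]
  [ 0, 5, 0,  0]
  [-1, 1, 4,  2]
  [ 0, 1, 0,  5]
J_2(5) ⊕ J_2(5)

The characteristic polynomial is
  det(x·I − A) = x^4 - 20*x^3 + 150*x^2 - 500*x + 625 = (x - 5)^4

Eigenvalues and multiplicities (the geometric multiplicity of λ is n − rank(A − λI), which equals the number of Jordan blocks for λ):
  λ = 5: algebraic multiplicity = 4, geometric multiplicity = 2

Determining the block sizes for each eigenvalue:
  λ = 5: with am = 4 and gm = 2, the partition is not yet determined (e.g. several partitions of 4 into 2 parts exist). Let N = A − (5)·I. Computing rank(N^1) = 2, rank(N^2) = 0; the number of blocks of size ≥ j is rank(N^{j−1}) − rank(N^j), giving [2, 2]. So we have 2 block(s) of size 2 → block sizes [2, 2]

Assembling the blocks gives a Jordan form
J =
  [5, 1, 0, 0]
  [0, 5, 0, 0]
  [0, 0, 5, 1]
  [0, 0, 0, 5]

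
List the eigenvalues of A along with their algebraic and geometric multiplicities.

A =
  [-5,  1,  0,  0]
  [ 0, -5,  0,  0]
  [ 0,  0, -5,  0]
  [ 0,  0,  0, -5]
λ = -5: alg = 4, geom = 3

Step 1 — factor the characteristic polynomial to read off the algebraic multiplicities:
  χ_A(x) = (x + 5)^4

Step 2 — compute geometric multiplicities via the rank-nullity identity g(λ) = n − rank(A − λI):
  rank(A − (-5)·I) = 1, so dim ker(A − (-5)·I) = n − 1 = 3

Summary:
  λ = -5: algebraic multiplicity = 4, geometric multiplicity = 3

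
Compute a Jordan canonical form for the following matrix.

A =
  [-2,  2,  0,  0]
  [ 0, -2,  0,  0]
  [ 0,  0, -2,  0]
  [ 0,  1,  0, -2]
J_2(-2) ⊕ J_1(-2) ⊕ J_1(-2)

The characteristic polynomial is
  det(x·I − A) = x^4 + 8*x^3 + 24*x^2 + 32*x + 16 = (x + 2)^4

Eigenvalues and multiplicities (the geometric multiplicity of λ is n − rank(A − λI), which equals the number of Jordan blocks for λ):
  λ = -2: algebraic multiplicity = 4, geometric multiplicity = 3

Determining the block sizes for each eigenvalue:
  λ = -2: 3 blocks summing to 4 forces exactly one block of size 2 and the rest size 1 → block sizes [2, 1, 1]

Assembling the blocks gives a Jordan form
J =
  [-2,  1,  0,  0]
  [ 0, -2,  0,  0]
  [ 0,  0, -2,  0]
  [ 0,  0,  0, -2]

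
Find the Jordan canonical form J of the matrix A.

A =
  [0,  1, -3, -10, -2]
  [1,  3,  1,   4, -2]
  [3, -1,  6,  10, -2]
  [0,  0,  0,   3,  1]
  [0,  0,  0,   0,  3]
J_3(3) ⊕ J_2(3)

The characteristic polynomial is
  det(x·I − A) = x^5 - 15*x^4 + 90*x^3 - 270*x^2 + 405*x - 243 = (x - 3)^5

Eigenvalues and multiplicities (the geometric multiplicity of λ is n − rank(A − λI), which equals the number of Jordan blocks for λ):
  λ = 3: algebraic multiplicity = 5, geometric multiplicity = 2

Determining the block sizes for each eigenvalue:
  λ = 3: with am = 5 and gm = 2, the partition is not yet determined (e.g. several partitions of 5 into 2 parts exist). Let N = A − (3)·I. Computing rank(N^1) = 3, rank(N^2) = 1, rank(N^3) = 0; the number of blocks of size ≥ j is rank(N^{j−1}) − rank(N^j), giving [2, 2, 1]. So we have 1 block(s) of size 3, 1 block(s) of size 2 → block sizes [3, 2]

Assembling the blocks gives a Jordan form
J =
  [3, 1, 0, 0, 0]
  [0, 3, 1, 0, 0]
  [0, 0, 3, 0, 0]
  [0, 0, 0, 3, 1]
  [0, 0, 0, 0, 3]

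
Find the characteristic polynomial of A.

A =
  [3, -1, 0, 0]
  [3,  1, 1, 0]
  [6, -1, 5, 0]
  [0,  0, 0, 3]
x^4 - 12*x^3 + 54*x^2 - 108*x + 81

Expanding det(x·I − A) (e.g. by cofactor expansion or by noting that A is similar to its Jordan form J, which has the same characteristic polynomial as A) gives
  χ_A(x) = x^4 - 12*x^3 + 54*x^2 - 108*x + 81
which factors as (x - 3)^4. The eigenvalues (with algebraic multiplicities) are λ = 3 with multiplicity 4.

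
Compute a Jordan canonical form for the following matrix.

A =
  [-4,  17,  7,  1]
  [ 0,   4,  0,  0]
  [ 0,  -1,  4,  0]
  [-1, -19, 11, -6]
J_2(-5) ⊕ J_2(4)

The characteristic polynomial is
  det(x·I − A) = x^4 + 2*x^3 - 39*x^2 - 40*x + 400 = (x - 4)^2*(x + 5)^2

Eigenvalues and multiplicities (the geometric multiplicity of λ is n − rank(A − λI), which equals the number of Jordan blocks for λ):
  λ = -5: algebraic multiplicity = 2, geometric multiplicity = 1
  λ = 4: algebraic multiplicity = 2, geometric multiplicity = 1

Determining the block sizes for each eigenvalue:
  λ = -5: one block (gm = 1), so the single block has size am = 2 → block sizes [2]
  λ = 4: one block (gm = 1), so the single block has size am = 2 → block sizes [2]

Assembling the blocks gives a Jordan form
J =
  [-5,  1, 0, 0]
  [ 0, -5, 0, 0]
  [ 0,  0, 4, 1]
  [ 0,  0, 0, 4]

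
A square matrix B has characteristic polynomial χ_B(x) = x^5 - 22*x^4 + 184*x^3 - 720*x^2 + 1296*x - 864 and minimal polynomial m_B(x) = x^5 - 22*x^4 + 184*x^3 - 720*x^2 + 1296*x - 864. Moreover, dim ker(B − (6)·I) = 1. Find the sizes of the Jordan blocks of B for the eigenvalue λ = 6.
Block sizes for λ = 6: [3]

Step 1 — from the characteristic polynomial, algebraic multiplicity of λ = 6 is 3. From dim ker(B − (6)·I) = 1, there are exactly 1 Jordan blocks for λ = 6.
Step 2 — from the minimal polynomial, the factor (x − 6)^3 tells us the largest block for λ = 6 has size 3.
Step 3 — with total size 3, 1 blocks, and largest block 3, the block sizes (in nonincreasing order) are [3].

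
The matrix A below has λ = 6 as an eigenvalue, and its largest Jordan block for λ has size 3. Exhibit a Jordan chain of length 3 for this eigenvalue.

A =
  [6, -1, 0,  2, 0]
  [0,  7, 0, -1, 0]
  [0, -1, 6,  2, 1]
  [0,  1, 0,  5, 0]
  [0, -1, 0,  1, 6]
A Jordan chain for λ = 6 of length 3:
v_1 = (1, 0, 0, 0, 0)ᵀ
v_2 = (-1, 1, -1, 1, -1)ᵀ
v_3 = (0, 1, 0, 0, 0)ᵀ

Let N = A − (6)·I. We want v_3 with N^3 v_3 = 0 but N^2 v_3 ≠ 0; then v_{j-1} := N · v_j for j = 3, …, 2.

Pick v_3 = (0, 1, 0, 0, 0)ᵀ.
Then v_2 = N · v_3 = (-1, 1, -1, 1, -1)ᵀ.
Then v_1 = N · v_2 = (1, 0, 0, 0, 0)ᵀ.

Sanity check: (A − (6)·I) v_1 = (0, 0, 0, 0, 0)ᵀ = 0. ✓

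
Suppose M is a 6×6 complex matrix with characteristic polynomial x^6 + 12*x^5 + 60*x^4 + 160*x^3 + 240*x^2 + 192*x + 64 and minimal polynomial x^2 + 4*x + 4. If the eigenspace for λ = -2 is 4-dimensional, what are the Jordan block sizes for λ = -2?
Block sizes for λ = -2: [2, 2, 1, 1]

Step 1 — from the characteristic polynomial, algebraic multiplicity of λ = -2 is 6. From dim ker(M − (-2)·I) = 4, there are exactly 4 Jordan blocks for λ = -2.
Step 2 — from the minimal polynomial, the factor (x + 2)^2 tells us the largest block for λ = -2 has size 2.
Step 3 — with total size 6, 4 blocks, and largest block 2, the block sizes (in nonincreasing order) are [2, 2, 1, 1].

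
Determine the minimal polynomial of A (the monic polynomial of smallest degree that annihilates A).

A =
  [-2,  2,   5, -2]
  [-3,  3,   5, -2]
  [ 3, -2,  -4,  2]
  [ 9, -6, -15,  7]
x^2 - 2*x + 1

The characteristic polynomial is χ_A(x) = (x - 1)^4, so the eigenvalues are known. The minimal polynomial is
  m_A(x) = Π_λ (x − λ)^{k_λ}
where k_λ is the size of the *largest* Jordan block for λ (equivalently, the smallest k with (A − λI)^k v = 0 for every generalised eigenvector v of λ).

  λ = 1: largest Jordan block has size 2, contributing (x − 1)^2

So m_A(x) = (x - 1)^2 = x^2 - 2*x + 1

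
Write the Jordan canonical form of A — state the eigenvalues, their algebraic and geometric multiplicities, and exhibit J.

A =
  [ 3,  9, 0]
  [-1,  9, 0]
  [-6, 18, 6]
J_2(6) ⊕ J_1(6)

The characteristic polynomial is
  det(x·I − A) = x^3 - 18*x^2 + 108*x - 216 = (x - 6)^3

Eigenvalues and multiplicities (the geometric multiplicity of λ is n − rank(A − λI), which equals the number of Jordan blocks for λ):
  λ = 6: algebraic multiplicity = 3, geometric multiplicity = 2

Determining the block sizes for each eigenvalue:
  λ = 6: 2 blocks summing to 3 forces exactly one block of size 2 and the rest size 1 → block sizes [2, 1]

Assembling the blocks gives a Jordan form
J =
  [6, 1, 0]
  [0, 6, 0]
  [0, 0, 6]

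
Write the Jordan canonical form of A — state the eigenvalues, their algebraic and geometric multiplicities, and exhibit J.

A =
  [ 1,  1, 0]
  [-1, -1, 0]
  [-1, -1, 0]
J_2(0) ⊕ J_1(0)

The characteristic polynomial is
  det(x·I − A) = x^3

Eigenvalues and multiplicities (the geometric multiplicity of λ is n − rank(A − λI), which equals the number of Jordan blocks for λ):
  λ = 0: algebraic multiplicity = 3, geometric multiplicity = 2

Determining the block sizes for each eigenvalue:
  λ = 0: 2 blocks summing to 3 forces exactly one block of size 2 and the rest size 1 → block sizes [2, 1]

Assembling the blocks gives a Jordan form
J =
  [0, 1, 0]
  [0, 0, 0]
  [0, 0, 0]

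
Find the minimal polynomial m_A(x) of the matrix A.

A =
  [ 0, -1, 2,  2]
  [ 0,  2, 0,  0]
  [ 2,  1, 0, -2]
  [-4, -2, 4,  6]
x^2 - 4*x + 4

The characteristic polynomial is χ_A(x) = (x - 2)^4, so the eigenvalues are known. The minimal polynomial is
  m_A(x) = Π_λ (x − λ)^{k_λ}
where k_λ is the size of the *largest* Jordan block for λ (equivalently, the smallest k with (A − λI)^k v = 0 for every generalised eigenvector v of λ).

  λ = 2: largest Jordan block has size 2, contributing (x − 2)^2

So m_A(x) = (x - 2)^2 = x^2 - 4*x + 4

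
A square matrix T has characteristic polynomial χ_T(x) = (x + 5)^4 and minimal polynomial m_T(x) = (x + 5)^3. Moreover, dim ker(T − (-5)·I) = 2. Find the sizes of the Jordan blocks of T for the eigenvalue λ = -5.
Block sizes for λ = -5: [3, 1]

Step 1 — from the characteristic polynomial, algebraic multiplicity of λ = -5 is 4. From dim ker(T − (-5)·I) = 2, there are exactly 2 Jordan blocks for λ = -5.
Step 2 — from the minimal polynomial, the factor (x + 5)^3 tells us the largest block for λ = -5 has size 3.
Step 3 — with total size 4, 2 blocks, and largest block 3, the block sizes (in nonincreasing order) are [3, 1].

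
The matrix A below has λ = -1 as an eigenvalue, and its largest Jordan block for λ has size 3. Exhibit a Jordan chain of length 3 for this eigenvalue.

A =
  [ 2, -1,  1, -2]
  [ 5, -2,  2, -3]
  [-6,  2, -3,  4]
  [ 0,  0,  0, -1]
A Jordan chain for λ = -1 of length 3:
v_1 = (-2, -2, 4, 0)ᵀ
v_2 = (3, 5, -6, 0)ᵀ
v_3 = (1, 0, 0, 0)ᵀ

Let N = A − (-1)·I. We want v_3 with N^3 v_3 = 0 but N^2 v_3 ≠ 0; then v_{j-1} := N · v_j for j = 3, …, 2.

Pick v_3 = (1, 0, 0, 0)ᵀ.
Then v_2 = N · v_3 = (3, 5, -6, 0)ᵀ.
Then v_1 = N · v_2 = (-2, -2, 4, 0)ᵀ.

Sanity check: (A − (-1)·I) v_1 = (0, 0, 0, 0)ᵀ = 0. ✓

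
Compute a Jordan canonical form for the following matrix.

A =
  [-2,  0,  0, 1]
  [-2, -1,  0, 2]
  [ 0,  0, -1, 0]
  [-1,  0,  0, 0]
J_2(-1) ⊕ J_1(-1) ⊕ J_1(-1)

The characteristic polynomial is
  det(x·I − A) = x^4 + 4*x^3 + 6*x^2 + 4*x + 1 = (x + 1)^4

Eigenvalues and multiplicities (the geometric multiplicity of λ is n − rank(A − λI), which equals the number of Jordan blocks for λ):
  λ = -1: algebraic multiplicity = 4, geometric multiplicity = 3

Determining the block sizes for each eigenvalue:
  λ = -1: 3 blocks summing to 4 forces exactly one block of size 2 and the rest size 1 → block sizes [2, 1, 1]

Assembling the blocks gives a Jordan form
J =
  [-1,  1,  0,  0]
  [ 0, -1,  0,  0]
  [ 0,  0, -1,  0]
  [ 0,  0,  0, -1]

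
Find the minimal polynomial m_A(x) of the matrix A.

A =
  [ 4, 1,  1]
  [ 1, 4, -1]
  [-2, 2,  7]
x^2 - 10*x + 25

The characteristic polynomial is χ_A(x) = (x - 5)^3, so the eigenvalues are known. The minimal polynomial is
  m_A(x) = Π_λ (x − λ)^{k_λ}
where k_λ is the size of the *largest* Jordan block for λ (equivalently, the smallest k with (A − λI)^k v = 0 for every generalised eigenvector v of λ).

  λ = 5: largest Jordan block has size 2, contributing (x − 5)^2

So m_A(x) = (x - 5)^2 = x^2 - 10*x + 25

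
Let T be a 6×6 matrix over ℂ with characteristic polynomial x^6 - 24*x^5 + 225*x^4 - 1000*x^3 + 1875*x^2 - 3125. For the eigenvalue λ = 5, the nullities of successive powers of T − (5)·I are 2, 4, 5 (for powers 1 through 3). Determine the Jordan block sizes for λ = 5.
Block sizes for λ = 5: [3, 2]

From the dimensions of kernels of powers, the number of Jordan blocks of size at least j is d_j − d_{j−1} where d_j = dim ker(N^j) (with d_0 = 0). Computing the differences gives [2, 2, 1].
The number of blocks of size exactly k is (#blocks of size ≥ k) − (#blocks of size ≥ k + 1), so the partition is: 1 block(s) of size 2, 1 block(s) of size 3.
In nonincreasing order the block sizes are [3, 2].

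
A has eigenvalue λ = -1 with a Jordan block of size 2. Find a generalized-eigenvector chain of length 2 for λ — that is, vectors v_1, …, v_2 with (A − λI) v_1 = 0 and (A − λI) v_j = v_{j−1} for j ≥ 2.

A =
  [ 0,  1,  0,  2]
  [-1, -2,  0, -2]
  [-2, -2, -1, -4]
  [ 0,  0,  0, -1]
A Jordan chain for λ = -1 of length 2:
v_1 = (1, -1, -2, 0)ᵀ
v_2 = (1, 0, 0, 0)ᵀ

Let N = A − (-1)·I. We want v_2 with N^2 v_2 = 0 but N^1 v_2 ≠ 0; then v_{j-1} := N · v_j for j = 2, …, 2.

Pick v_2 = (1, 0, 0, 0)ᵀ.
Then v_1 = N · v_2 = (1, -1, -2, 0)ᵀ.

Sanity check: (A − (-1)·I) v_1 = (0, 0, 0, 0)ᵀ = 0. ✓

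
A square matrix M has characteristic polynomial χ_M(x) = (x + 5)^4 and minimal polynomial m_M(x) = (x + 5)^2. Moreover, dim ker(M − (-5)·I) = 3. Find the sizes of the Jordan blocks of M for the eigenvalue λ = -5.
Block sizes for λ = -5: [2, 1, 1]

Step 1 — from the characteristic polynomial, algebraic multiplicity of λ = -5 is 4. From dim ker(M − (-5)·I) = 3, there are exactly 3 Jordan blocks for λ = -5.
Step 2 — from the minimal polynomial, the factor (x + 5)^2 tells us the largest block for λ = -5 has size 2.
Step 3 — with total size 4, 3 blocks, and largest block 2, the block sizes (in nonincreasing order) are [2, 1, 1].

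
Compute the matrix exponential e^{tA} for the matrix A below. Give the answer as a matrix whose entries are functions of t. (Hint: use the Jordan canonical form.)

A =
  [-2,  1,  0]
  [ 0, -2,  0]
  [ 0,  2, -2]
e^{tA} =
  [exp(-2*t), t*exp(-2*t), 0]
  [0, exp(-2*t), 0]
  [0, 2*t*exp(-2*t), exp(-2*t)]

Strategy: write A = P · J · P⁻¹ where J is a Jordan canonical form, so e^{tA} = P · e^{tJ} · P⁻¹, and e^{tJ} can be computed block-by-block.

A has Jordan form
J =
  [-2,  1,  0]
  [ 0, -2,  0]
  [ 0,  0, -2]
(up to reordering of blocks).

Per-block formulas:
  For a 2×2 Jordan block J_2(-2): exp(t · J_2(-2)) = e^(-2t)·(I + t·N), where N is the 2×2 nilpotent shift.
  For a 1×1 block at λ = -2: exp(t · [-2]) = [e^(-2t)].

After assembling e^{tJ} and conjugating by P, we get:

e^{tA} =
  [exp(-2*t), t*exp(-2*t), 0]
  [0, exp(-2*t), 0]
  [0, 2*t*exp(-2*t), exp(-2*t)]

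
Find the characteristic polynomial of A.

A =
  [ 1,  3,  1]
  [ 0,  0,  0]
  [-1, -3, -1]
x^3

Expanding det(x·I − A) (e.g. by cofactor expansion or by noting that A is similar to its Jordan form J, which has the same characteristic polynomial as A) gives
  χ_A(x) = x^3
which factors as x^3. The eigenvalues (with algebraic multiplicities) are λ = 0 with multiplicity 3.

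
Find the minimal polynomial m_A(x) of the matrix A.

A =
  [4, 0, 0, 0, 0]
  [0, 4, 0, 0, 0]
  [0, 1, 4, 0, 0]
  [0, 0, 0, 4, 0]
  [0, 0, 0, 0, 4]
x^2 - 8*x + 16

The characteristic polynomial is χ_A(x) = (x - 4)^5, so the eigenvalues are known. The minimal polynomial is
  m_A(x) = Π_λ (x − λ)^{k_λ}
where k_λ is the size of the *largest* Jordan block for λ (equivalently, the smallest k with (A − λI)^k v = 0 for every generalised eigenvector v of λ).

  λ = 4: largest Jordan block has size 2, contributing (x − 4)^2

So m_A(x) = (x - 4)^2 = x^2 - 8*x + 16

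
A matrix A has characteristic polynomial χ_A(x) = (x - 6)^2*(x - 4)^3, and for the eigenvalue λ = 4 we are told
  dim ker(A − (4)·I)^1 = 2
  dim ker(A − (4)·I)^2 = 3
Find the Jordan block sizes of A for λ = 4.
Block sizes for λ = 4: [2, 1]

From the dimensions of kernels of powers, the number of Jordan blocks of size at least j is d_j − d_{j−1} where d_j = dim ker(N^j) (with d_0 = 0). Computing the differences gives [2, 1].
The number of blocks of size exactly k is (#blocks of size ≥ k) − (#blocks of size ≥ k + 1), so the partition is: 1 block(s) of size 1, 1 block(s) of size 2.
In nonincreasing order the block sizes are [2, 1].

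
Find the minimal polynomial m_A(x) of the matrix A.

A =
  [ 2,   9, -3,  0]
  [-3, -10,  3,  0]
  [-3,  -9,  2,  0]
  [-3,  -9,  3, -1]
x^2 + 5*x + 4

The characteristic polynomial is χ_A(x) = (x + 1)^3*(x + 4), so the eigenvalues are known. The minimal polynomial is
  m_A(x) = Π_λ (x − λ)^{k_λ}
where k_λ is the size of the *largest* Jordan block for λ (equivalently, the smallest k with (A − λI)^k v = 0 for every generalised eigenvector v of λ).

  λ = -4: largest Jordan block has size 1, contributing (x + 4)
  λ = -1: largest Jordan block has size 1, contributing (x + 1)

So m_A(x) = (x + 1)*(x + 4) = x^2 + 5*x + 4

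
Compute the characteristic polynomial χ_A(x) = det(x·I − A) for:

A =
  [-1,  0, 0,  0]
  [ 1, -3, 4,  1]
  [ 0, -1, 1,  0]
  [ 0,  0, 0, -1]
x^4 + 4*x^3 + 6*x^2 + 4*x + 1

Expanding det(x·I − A) (e.g. by cofactor expansion or by noting that A is similar to its Jordan form J, which has the same characteristic polynomial as A) gives
  χ_A(x) = x^4 + 4*x^3 + 6*x^2 + 4*x + 1
which factors as (x + 1)^4. The eigenvalues (with algebraic multiplicities) are λ = -1 with multiplicity 4.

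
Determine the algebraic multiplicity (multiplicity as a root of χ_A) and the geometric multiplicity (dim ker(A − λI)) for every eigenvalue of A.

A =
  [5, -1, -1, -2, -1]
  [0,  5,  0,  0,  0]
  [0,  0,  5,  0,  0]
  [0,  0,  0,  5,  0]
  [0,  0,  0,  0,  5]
λ = 5: alg = 5, geom = 4

Step 1 — factor the characteristic polynomial to read off the algebraic multiplicities:
  χ_A(x) = (x - 5)^5

Step 2 — compute geometric multiplicities via the rank-nullity identity g(λ) = n − rank(A − λI):
  rank(A − (5)·I) = 1, so dim ker(A − (5)·I) = n − 1 = 4

Summary:
  λ = 5: algebraic multiplicity = 5, geometric multiplicity = 4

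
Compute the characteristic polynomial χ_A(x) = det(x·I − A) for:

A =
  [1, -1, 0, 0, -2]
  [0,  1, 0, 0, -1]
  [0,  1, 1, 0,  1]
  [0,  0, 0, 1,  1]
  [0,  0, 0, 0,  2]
x^5 - 6*x^4 + 14*x^3 - 16*x^2 + 9*x - 2

Expanding det(x·I − A) (e.g. by cofactor expansion or by noting that A is similar to its Jordan form J, which has the same characteristic polynomial as A) gives
  χ_A(x) = x^5 - 6*x^4 + 14*x^3 - 16*x^2 + 9*x - 2
which factors as (x - 2)*(x - 1)^4. The eigenvalues (with algebraic multiplicities) are λ = 1 with multiplicity 4, λ = 2 with multiplicity 1.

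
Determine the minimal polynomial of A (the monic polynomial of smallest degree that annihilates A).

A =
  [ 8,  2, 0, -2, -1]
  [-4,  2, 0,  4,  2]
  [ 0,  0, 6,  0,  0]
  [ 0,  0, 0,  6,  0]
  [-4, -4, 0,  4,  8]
x^2 - 12*x + 36

The characteristic polynomial is χ_A(x) = (x - 6)^5, so the eigenvalues are known. The minimal polynomial is
  m_A(x) = Π_λ (x − λ)^{k_λ}
where k_λ is the size of the *largest* Jordan block for λ (equivalently, the smallest k with (A − λI)^k v = 0 for every generalised eigenvector v of λ).

  λ = 6: largest Jordan block has size 2, contributing (x − 6)^2

So m_A(x) = (x - 6)^2 = x^2 - 12*x + 36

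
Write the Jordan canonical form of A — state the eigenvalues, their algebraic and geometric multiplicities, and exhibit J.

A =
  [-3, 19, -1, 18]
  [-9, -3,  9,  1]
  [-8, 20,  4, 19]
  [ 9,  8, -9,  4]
J_2(-4) ⊕ J_2(5)

The characteristic polynomial is
  det(x·I − A) = x^4 - 2*x^3 - 39*x^2 + 40*x + 400 = (x - 5)^2*(x + 4)^2

Eigenvalues and multiplicities (the geometric multiplicity of λ is n − rank(A − λI), which equals the number of Jordan blocks for λ):
  λ = -4: algebraic multiplicity = 2, geometric multiplicity = 1
  λ = 5: algebraic multiplicity = 2, geometric multiplicity = 1

Determining the block sizes for each eigenvalue:
  λ = -4: one block (gm = 1), so the single block has size am = 2 → block sizes [2]
  λ = 5: one block (gm = 1), so the single block has size am = 2 → block sizes [2]

Assembling the blocks gives a Jordan form
J =
  [-4,  1, 0, 0]
  [ 0, -4, 0, 0]
  [ 0,  0, 5, 1]
  [ 0,  0, 0, 5]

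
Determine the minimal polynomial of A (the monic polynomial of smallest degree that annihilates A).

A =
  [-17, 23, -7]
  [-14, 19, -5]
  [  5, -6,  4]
x^3 - 6*x^2 + 12*x - 8

The characteristic polynomial is χ_A(x) = (x - 2)^3, so the eigenvalues are known. The minimal polynomial is
  m_A(x) = Π_λ (x − λ)^{k_λ}
where k_λ is the size of the *largest* Jordan block for λ (equivalently, the smallest k with (A − λI)^k v = 0 for every generalised eigenvector v of λ).

  λ = 2: largest Jordan block has size 3, contributing (x − 2)^3

So m_A(x) = (x - 2)^3 = x^3 - 6*x^2 + 12*x - 8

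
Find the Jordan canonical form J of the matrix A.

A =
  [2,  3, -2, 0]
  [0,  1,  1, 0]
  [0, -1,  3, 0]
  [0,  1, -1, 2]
J_3(2) ⊕ J_1(2)

The characteristic polynomial is
  det(x·I − A) = x^4 - 8*x^3 + 24*x^2 - 32*x + 16 = (x - 2)^4

Eigenvalues and multiplicities (the geometric multiplicity of λ is n − rank(A − λI), which equals the number of Jordan blocks for λ):
  λ = 2: algebraic multiplicity = 4, geometric multiplicity = 2

Determining the block sizes for each eigenvalue:
  λ = 2: with am = 4 and gm = 2, the partition is not yet determined (e.g. several partitions of 4 into 2 parts exist). Let N = A − (2)·I. Computing rank(N^1) = 2, rank(N^2) = 1, rank(N^3) = 0; the number of blocks of size ≥ j is rank(N^{j−1}) − rank(N^j), giving [2, 1, 1]. So we have 1 block(s) of size 3, 1 block(s) of size 1 → block sizes [3, 1]

Assembling the blocks gives a Jordan form
J =
  [2, 1, 0, 0]
  [0, 2, 1, 0]
  [0, 0, 2, 0]
  [0, 0, 0, 2]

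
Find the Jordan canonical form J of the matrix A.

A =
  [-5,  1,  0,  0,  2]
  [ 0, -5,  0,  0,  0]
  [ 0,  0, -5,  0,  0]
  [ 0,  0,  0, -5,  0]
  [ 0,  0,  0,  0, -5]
J_2(-5) ⊕ J_1(-5) ⊕ J_1(-5) ⊕ J_1(-5)

The characteristic polynomial is
  det(x·I − A) = x^5 + 25*x^4 + 250*x^3 + 1250*x^2 + 3125*x + 3125 = (x + 5)^5

Eigenvalues and multiplicities (the geometric multiplicity of λ is n − rank(A − λI), which equals the number of Jordan blocks for λ):
  λ = -5: algebraic multiplicity = 5, geometric multiplicity = 4

Determining the block sizes for each eigenvalue:
  λ = -5: 4 blocks summing to 5 forces exactly one block of size 2 and the rest size 1 → block sizes [2, 1, 1, 1]

Assembling the blocks gives a Jordan form
J =
  [-5,  1,  0,  0,  0]
  [ 0, -5,  0,  0,  0]
  [ 0,  0, -5,  0,  0]
  [ 0,  0,  0, -5,  0]
  [ 0,  0,  0,  0, -5]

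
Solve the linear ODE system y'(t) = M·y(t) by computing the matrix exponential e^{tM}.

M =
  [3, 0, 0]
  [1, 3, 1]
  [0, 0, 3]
e^{tM} =
  [exp(3*t), 0, 0]
  [t*exp(3*t), exp(3*t), t*exp(3*t)]
  [0, 0, exp(3*t)]

Strategy: write M = P · J · P⁻¹ where J is a Jordan canonical form, so e^{tM} = P · e^{tJ} · P⁻¹, and e^{tJ} can be computed block-by-block.

M has Jordan form
J =
  [3, 1, 0]
  [0, 3, 0]
  [0, 0, 3]
(up to reordering of blocks).

Per-block formulas:
  For a 1×1 block at λ = 3: exp(t · [3]) = [e^(3t)].
  For a 2×2 Jordan block J_2(3): exp(t · J_2(3)) = e^(3t)·(I + t·N), where N is the 2×2 nilpotent shift.

After assembling e^{tJ} and conjugating by P, we get:

e^{tM} =
  [exp(3*t), 0, 0]
  [t*exp(3*t), exp(3*t), t*exp(3*t)]
  [0, 0, exp(3*t)]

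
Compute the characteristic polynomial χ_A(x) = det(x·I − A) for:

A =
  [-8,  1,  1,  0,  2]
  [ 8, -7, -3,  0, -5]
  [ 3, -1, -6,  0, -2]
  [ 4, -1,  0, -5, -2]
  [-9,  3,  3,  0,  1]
x^5 + 25*x^4 + 250*x^3 + 1250*x^2 + 3125*x + 3125

Expanding det(x·I − A) (e.g. by cofactor expansion or by noting that A is similar to its Jordan form J, which has the same characteristic polynomial as A) gives
  χ_A(x) = x^5 + 25*x^4 + 250*x^3 + 1250*x^2 + 3125*x + 3125
which factors as (x + 5)^5. The eigenvalues (with algebraic multiplicities) are λ = -5 with multiplicity 5.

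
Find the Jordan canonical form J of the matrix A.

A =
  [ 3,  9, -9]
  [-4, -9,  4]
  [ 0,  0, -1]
J_2(-3) ⊕ J_1(-1)

The characteristic polynomial is
  det(x·I − A) = x^3 + 7*x^2 + 15*x + 9 = (x + 1)*(x + 3)^2

Eigenvalues and multiplicities (the geometric multiplicity of λ is n − rank(A − λI), which equals the number of Jordan blocks for λ):
  λ = -3: algebraic multiplicity = 2, geometric multiplicity = 1
  λ = -1: algebraic multiplicity = 1, geometric multiplicity = 1

Determining the block sizes for each eigenvalue:
  λ = -3: one block (gm = 1), so the single block has size am = 2 → block sizes [2]
  λ = -1: one block (gm = 1), so the single block has size am = 1 → block sizes [1]

Assembling the blocks gives a Jordan form
J =
  [-3,  1,  0]
  [ 0, -3,  0]
  [ 0,  0, -1]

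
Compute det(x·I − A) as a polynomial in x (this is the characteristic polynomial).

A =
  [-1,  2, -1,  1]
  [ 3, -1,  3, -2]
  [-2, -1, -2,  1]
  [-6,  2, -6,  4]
x^4

Expanding det(x·I − A) (e.g. by cofactor expansion or by noting that A is similar to its Jordan form J, which has the same characteristic polynomial as A) gives
  χ_A(x) = x^4
which factors as x^4. The eigenvalues (with algebraic multiplicities) are λ = 0 with multiplicity 4.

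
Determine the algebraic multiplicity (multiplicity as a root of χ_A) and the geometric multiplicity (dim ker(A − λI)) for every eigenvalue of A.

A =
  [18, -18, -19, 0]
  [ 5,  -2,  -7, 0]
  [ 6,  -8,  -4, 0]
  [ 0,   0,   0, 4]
λ = 4: alg = 4, geom = 2

Step 1 — factor the characteristic polynomial to read off the algebraic multiplicities:
  χ_A(x) = (x - 4)^4

Step 2 — compute geometric multiplicities via the rank-nullity identity g(λ) = n − rank(A − λI):
  rank(A − (4)·I) = 2, so dim ker(A − (4)·I) = n − 2 = 2

Summary:
  λ = 4: algebraic multiplicity = 4, geometric multiplicity = 2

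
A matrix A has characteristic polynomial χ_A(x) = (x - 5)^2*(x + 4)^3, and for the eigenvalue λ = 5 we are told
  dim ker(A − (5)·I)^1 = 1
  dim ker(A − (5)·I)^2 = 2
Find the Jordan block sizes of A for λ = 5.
Block sizes for λ = 5: [2]

From the dimensions of kernels of powers, the number of Jordan blocks of size at least j is d_j − d_{j−1} where d_j = dim ker(N^j) (with d_0 = 0). Computing the differences gives [1, 1].
The number of blocks of size exactly k is (#blocks of size ≥ k) − (#blocks of size ≥ k + 1), so the partition is: 1 block(s) of size 2.
In nonincreasing order the block sizes are [2].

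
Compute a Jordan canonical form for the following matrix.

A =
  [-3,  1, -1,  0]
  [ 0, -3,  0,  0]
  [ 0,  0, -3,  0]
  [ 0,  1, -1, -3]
J_2(-3) ⊕ J_1(-3) ⊕ J_1(-3)

The characteristic polynomial is
  det(x·I − A) = x^4 + 12*x^3 + 54*x^2 + 108*x + 81 = (x + 3)^4

Eigenvalues and multiplicities (the geometric multiplicity of λ is n − rank(A − λI), which equals the number of Jordan blocks for λ):
  λ = -3: algebraic multiplicity = 4, geometric multiplicity = 3

Determining the block sizes for each eigenvalue:
  λ = -3: 3 blocks summing to 4 forces exactly one block of size 2 and the rest size 1 → block sizes [2, 1, 1]

Assembling the blocks gives a Jordan form
J =
  [-3,  1,  0,  0]
  [ 0, -3,  0,  0]
  [ 0,  0, -3,  0]
  [ 0,  0,  0, -3]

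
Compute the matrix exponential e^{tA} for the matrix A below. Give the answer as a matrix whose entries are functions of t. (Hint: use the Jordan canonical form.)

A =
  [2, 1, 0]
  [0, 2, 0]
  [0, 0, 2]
e^{tA} =
  [exp(2*t), t*exp(2*t), 0]
  [0, exp(2*t), 0]
  [0, 0, exp(2*t)]

Strategy: write A = P · J · P⁻¹ where J is a Jordan canonical form, so e^{tA} = P · e^{tJ} · P⁻¹, and e^{tJ} can be computed block-by-block.

A has Jordan form
J =
  [2, 1, 0]
  [0, 2, 0]
  [0, 0, 2]
(up to reordering of blocks).

Per-block formulas:
  For a 1×1 block at λ = 2: exp(t · [2]) = [e^(2t)].
  For a 2×2 Jordan block J_2(2): exp(t · J_2(2)) = e^(2t)·(I + t·N), where N is the 2×2 nilpotent shift.

After assembling e^{tJ} and conjugating by P, we get:

e^{tA} =
  [exp(2*t), t*exp(2*t), 0]
  [0, exp(2*t), 0]
  [0, 0, exp(2*t)]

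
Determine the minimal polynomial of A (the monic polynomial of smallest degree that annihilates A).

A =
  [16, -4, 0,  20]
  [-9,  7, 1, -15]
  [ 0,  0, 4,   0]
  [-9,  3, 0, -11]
x^3 - 12*x^2 + 48*x - 64

The characteristic polynomial is χ_A(x) = (x - 4)^4, so the eigenvalues are known. The minimal polynomial is
  m_A(x) = Π_λ (x − λ)^{k_λ}
where k_λ is the size of the *largest* Jordan block for λ (equivalently, the smallest k with (A − λI)^k v = 0 for every generalised eigenvector v of λ).

  λ = 4: largest Jordan block has size 3, contributing (x − 4)^3

So m_A(x) = (x - 4)^3 = x^3 - 12*x^2 + 48*x - 64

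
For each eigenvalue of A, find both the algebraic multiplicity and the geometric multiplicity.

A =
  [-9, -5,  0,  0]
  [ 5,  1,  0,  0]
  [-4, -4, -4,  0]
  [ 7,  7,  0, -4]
λ = -4: alg = 4, geom = 3

Step 1 — factor the characteristic polynomial to read off the algebraic multiplicities:
  χ_A(x) = (x + 4)^4

Step 2 — compute geometric multiplicities via the rank-nullity identity g(λ) = n − rank(A − λI):
  rank(A − (-4)·I) = 1, so dim ker(A − (-4)·I) = n − 1 = 3

Summary:
  λ = -4: algebraic multiplicity = 4, geometric multiplicity = 3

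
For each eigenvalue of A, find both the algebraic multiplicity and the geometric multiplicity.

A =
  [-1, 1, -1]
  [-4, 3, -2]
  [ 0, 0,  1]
λ = 1: alg = 3, geom = 2

Step 1 — factor the characteristic polynomial to read off the algebraic multiplicities:
  χ_A(x) = (x - 1)^3

Step 2 — compute geometric multiplicities via the rank-nullity identity g(λ) = n − rank(A − λI):
  rank(A − (1)·I) = 1, so dim ker(A − (1)·I) = n − 1 = 2

Summary:
  λ = 1: algebraic multiplicity = 3, geometric multiplicity = 2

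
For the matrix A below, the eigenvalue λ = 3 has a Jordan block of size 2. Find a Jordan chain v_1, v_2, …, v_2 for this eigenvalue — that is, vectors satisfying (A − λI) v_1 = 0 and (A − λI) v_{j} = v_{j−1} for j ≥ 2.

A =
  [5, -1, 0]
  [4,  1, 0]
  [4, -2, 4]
A Jordan chain for λ = 3 of length 2:
v_1 = (2, 4, 0)ᵀ
v_2 = (1, 0, -4)ᵀ

Let N = A − (3)·I. We want v_2 with N^2 v_2 = 0 but N^1 v_2 ≠ 0; then v_{j-1} := N · v_j for j = 2, …, 2.

Pick v_2 = (1, 0, -4)ᵀ.
Then v_1 = N · v_2 = (2, 4, 0)ᵀ.

Sanity check: (A − (3)·I) v_1 = (0, 0, 0)ᵀ = 0. ✓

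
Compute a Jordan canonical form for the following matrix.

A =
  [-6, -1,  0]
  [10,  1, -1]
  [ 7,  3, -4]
J_3(-3)

The characteristic polynomial is
  det(x·I − A) = x^3 + 9*x^2 + 27*x + 27 = (x + 3)^3

Eigenvalues and multiplicities (the geometric multiplicity of λ is n − rank(A − λI), which equals the number of Jordan blocks for λ):
  λ = -3: algebraic multiplicity = 3, geometric multiplicity = 1

Determining the block sizes for each eigenvalue:
  λ = -3: one block (gm = 1), so the single block has size am = 3 → block sizes [3]

Assembling the blocks gives a Jordan form
J =
  [-3,  1,  0]
  [ 0, -3,  1]
  [ 0,  0, -3]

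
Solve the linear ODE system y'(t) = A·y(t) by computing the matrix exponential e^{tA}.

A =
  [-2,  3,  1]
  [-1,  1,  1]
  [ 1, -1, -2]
e^{tA} =
  [-t^2*exp(-t)/2 - t*exp(-t) + exp(-t), t^2*exp(-t) + 3*t*exp(-t), t^2*exp(-t)/2 + t*exp(-t)]
  [-t*exp(-t), 2*t*exp(-t) + exp(-t), t*exp(-t)]
  [-t^2*exp(-t)/2 + t*exp(-t), t^2*exp(-t) - t*exp(-t), t^2*exp(-t)/2 - t*exp(-t) + exp(-t)]

Strategy: write A = P · J · P⁻¹ where J is a Jordan canonical form, so e^{tA} = P · e^{tJ} · P⁻¹, and e^{tJ} can be computed block-by-block.

A has Jordan form
J =
  [-1,  1,  0]
  [ 0, -1,  1]
  [ 0,  0, -1]
(up to reordering of blocks).

Per-block formulas:
  For a 3×3 Jordan block J_3(-1): exp(t · J_3(-1)) = e^(-1t)·(I + t·N + (t^2/2)·N^2), where N is the 3×3 nilpotent shift.

After assembling e^{tJ} and conjugating by P, we get:

e^{tA} =
  [-t^2*exp(-t)/2 - t*exp(-t) + exp(-t), t^2*exp(-t) + 3*t*exp(-t), t^2*exp(-t)/2 + t*exp(-t)]
  [-t*exp(-t), 2*t*exp(-t) + exp(-t), t*exp(-t)]
  [-t^2*exp(-t)/2 + t*exp(-t), t^2*exp(-t) - t*exp(-t), t^2*exp(-t)/2 - t*exp(-t) + exp(-t)]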